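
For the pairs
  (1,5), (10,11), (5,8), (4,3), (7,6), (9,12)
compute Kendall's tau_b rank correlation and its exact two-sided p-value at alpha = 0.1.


Step 1: Enumerate the 15 unordered pairs (i,j) with i<j and classify each by sign(x_j-x_i) * sign(y_j-y_i).
  (1,2):dx=+9,dy=+6->C; (1,3):dx=+4,dy=+3->C; (1,4):dx=+3,dy=-2->D; (1,5):dx=+6,dy=+1->C
  (1,6):dx=+8,dy=+7->C; (2,3):dx=-5,dy=-3->C; (2,4):dx=-6,dy=-8->C; (2,5):dx=-3,dy=-5->C
  (2,6):dx=-1,dy=+1->D; (3,4):dx=-1,dy=-5->C; (3,5):dx=+2,dy=-2->D; (3,6):dx=+4,dy=+4->C
  (4,5):dx=+3,dy=+3->C; (4,6):dx=+5,dy=+9->C; (5,6):dx=+2,dy=+6->C
Step 2: C = 12, D = 3, total pairs = 15.
Step 3: tau = (C - D)/(n(n-1)/2) = (12 - 3)/15 = 0.600000.
Step 4: Exact two-sided p-value (enumerate n! = 720 permutations of y under H0): p = 0.136111.
Step 5: alpha = 0.1. fail to reject H0.

tau_b = 0.6000 (C=12, D=3), p = 0.136111, fail to reject H0.


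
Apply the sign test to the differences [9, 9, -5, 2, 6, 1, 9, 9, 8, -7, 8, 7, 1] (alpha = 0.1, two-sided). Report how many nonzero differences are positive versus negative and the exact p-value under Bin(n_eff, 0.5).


Step 1: Discard zero differences. Original n = 13; n_eff = number of nonzero differences = 13.
Nonzero differences (with sign): +9, +9, -5, +2, +6, +1, +9, +9, +8, -7, +8, +7, +1
Step 2: Count signs: positive = 11, negative = 2.
Step 3: Under H0: P(positive) = 0.5, so the number of positives S ~ Bin(13, 0.5).
Step 4: Two-sided exact p-value = sum of Bin(13,0.5) probabilities at or below the observed probability = 0.022461.
Step 5: alpha = 0.1. reject H0.

n_eff = 13, pos = 11, neg = 2, p = 0.022461, reject H0.


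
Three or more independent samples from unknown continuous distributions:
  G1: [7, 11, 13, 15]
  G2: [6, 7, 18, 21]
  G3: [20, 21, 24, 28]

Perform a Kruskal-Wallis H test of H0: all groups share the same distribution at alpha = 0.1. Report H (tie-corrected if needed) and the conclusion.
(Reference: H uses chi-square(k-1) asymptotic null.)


Step 1: Combine all N = 12 observations and assign midranks.
sorted (value, group, rank): (6,G2,1), (7,G1,2.5), (7,G2,2.5), (11,G1,4), (13,G1,5), (15,G1,6), (18,G2,7), (20,G3,8), (21,G2,9.5), (21,G3,9.5), (24,G3,11), (28,G3,12)
Step 2: Sum ranks within each group.
R_1 = 17.5 (n_1 = 4)
R_2 = 20 (n_2 = 4)
R_3 = 40.5 (n_3 = 4)
Step 3: H = 12/(N(N+1)) * sum(R_i^2/n_i) - 3(N+1)
     = 12/(12*13) * (17.5^2/4 + 20^2/4 + 40.5^2/4) - 3*13
     = 0.076923 * 586.625 - 39
     = 6.125000.
Step 4: Ties present; correction factor C = 1 - 12/(12^3 - 12) = 0.993007. Corrected H = 6.125000 / 0.993007 = 6.168134.
Step 5: Under H0, H ~ chi^2(2); p-value = 0.045773.
Step 6: alpha = 0.1. reject H0.

H = 6.1681, df = 2, p = 0.045773, reject H0.


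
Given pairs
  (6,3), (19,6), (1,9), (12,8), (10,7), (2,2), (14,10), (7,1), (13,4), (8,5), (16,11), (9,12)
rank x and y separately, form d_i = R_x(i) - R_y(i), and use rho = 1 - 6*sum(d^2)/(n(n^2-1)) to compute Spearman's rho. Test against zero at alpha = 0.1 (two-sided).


Step 1: Rank x and y separately (midranks; no ties here).
rank(x): 6->3, 19->12, 1->1, 12->8, 10->7, 2->2, 14->10, 7->4, 13->9, 8->5, 16->11, 9->6
rank(y): 3->3, 6->6, 9->9, 8->8, 7->7, 2->2, 10->10, 1->1, 4->4, 5->5, 11->11, 12->12
Step 2: d_i = R_x(i) - R_y(i); compute d_i^2.
  (3-3)^2=0, (12-6)^2=36, (1-9)^2=64, (8-8)^2=0, (7-7)^2=0, (2-2)^2=0, (10-10)^2=0, (4-1)^2=9, (9-4)^2=25, (5-5)^2=0, (11-11)^2=0, (6-12)^2=36
sum(d^2) = 170.
Step 3: rho = 1 - 6*170 / (12*(12^2 - 1)) = 1 - 1020/1716 = 0.405594.
Step 4: Under H0, t = rho * sqrt((n-2)/(1-rho^2)) = 1.4032 ~ t(10).
Step 5: Two-sided p-value from the t-distribution with 10 df = 0.190836.
Step 6: alpha = 0.1. fail to reject H0.

rho = 0.4056, p = 0.190836, fail to reject H0 at alpha = 0.1.


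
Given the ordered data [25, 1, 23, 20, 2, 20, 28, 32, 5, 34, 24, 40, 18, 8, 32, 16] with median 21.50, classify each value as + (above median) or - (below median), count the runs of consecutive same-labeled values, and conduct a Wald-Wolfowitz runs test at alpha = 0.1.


Step 1: Compute median = 21.50; label A = above, B = below.
Labels in order: ABABBBAABAAABBAB  (n_A = 8, n_B = 8)
Step 2: Count runs R = 10.
Step 3: Under H0 (random ordering), E[R] = 2*n_A*n_B/(n_A+n_B) + 1 = 2*8*8/16 + 1 = 9.0000.
        Var[R] = 2*n_A*n_B*(2*n_A*n_B - n_A - n_B) / ((n_A+n_B)^2 * (n_A+n_B-1)) = 14336/3840 = 3.7333.
        SD[R] = 1.9322.
Step 4: Continuity-corrected z = (R - 0.5 - E[R]) / SD[R] = (10 - 0.5 - 9.0000) / 1.9322 = 0.2588.
Step 5: Two-sided p-value via normal approximation = 2*(1 - Phi(|z|)) = 0.795809.
Step 6: alpha = 0.1. fail to reject H0.

R = 10, z = 0.2588, p = 0.795809, fail to reject H0.


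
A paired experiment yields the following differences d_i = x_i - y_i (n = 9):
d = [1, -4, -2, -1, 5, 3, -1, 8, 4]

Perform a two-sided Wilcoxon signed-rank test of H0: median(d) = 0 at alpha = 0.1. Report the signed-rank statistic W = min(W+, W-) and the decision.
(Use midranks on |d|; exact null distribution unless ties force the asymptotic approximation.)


Step 1: Drop any zero differences (none here) and take |d_i|.
|d| = [1, 4, 2, 1, 5, 3, 1, 8, 4]
Step 2: Midrank |d_i| (ties get averaged ranks).
ranks: |1|->2, |4|->6.5, |2|->4, |1|->2, |5|->8, |3|->5, |1|->2, |8|->9, |4|->6.5
Step 3: Attach original signs; sum ranks with positive sign and with negative sign.
W+ = 2 + 8 + 5 + 9 + 6.5 = 30.5
W- = 6.5 + 4 + 2 + 2 = 14.5
(Check: W+ + W- = 45 should equal n(n+1)/2 = 45.)
Step 4: Test statistic W = min(W+, W-) = 14.5.
Step 5: Ties in |d|, so use the tie-corrected normal approximation.
        E[W] = n(n+1)/4 = 9*10/4 = 22.5.
        Tie groups: |d|=1 (t=3), |d|=4 (t=2); sum(t^3 - t) = 30.
        Var[W] = n(n+1)(2n+1)/24 - sum(t^3-t)/48 = 1710/24 - 30/48 = 70.625.
        z = (W - E[W]) / sqrt(Var[W]) = (14.5 - 22.5) / 8.4039 = -0.9519.
        Two-sided p = 2*Phi(z) = 0.341126.
Step 6: alpha = 0.1. fail to reject H0.

W+ = 30.5, W- = 14.5, W = min = 14.5, p = 0.341126, fail to reject H0.


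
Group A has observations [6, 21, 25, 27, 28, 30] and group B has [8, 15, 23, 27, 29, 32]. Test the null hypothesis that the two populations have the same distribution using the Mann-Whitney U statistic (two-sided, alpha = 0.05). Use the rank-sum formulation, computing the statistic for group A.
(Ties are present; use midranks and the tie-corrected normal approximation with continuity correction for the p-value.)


Step 1: Combine and sort all 12 observations; assign midranks.
sorted (value, group): (6,X), (8,Y), (15,Y), (21,X), (23,Y), (25,X), (27,X), (27,Y), (28,X), (29,Y), (30,X), (32,Y)
ranks: 6->1, 8->2, 15->3, 21->4, 23->5, 25->6, 27->7.5, 27->7.5, 28->9, 29->10, 30->11, 32->12
Step 2: Rank sum for X: R1 = 1 + 4 + 6 + 7.5 + 9 + 11 = 38.5.
Step 3: U_X = R1 - n1(n1+1)/2 = 38.5 - 6*7/2 = 38.5 - 21 = 17.5.
       U_Y = n1*n2 - U_X = 36 - 17.5 = 18.5.
Step 4: Ties are present, so use the tie-corrected normal approximation (with continuity correction) for the p-value.
Step 5: p-value = 1.000000; compare to alpha = 0.05. fail to reject H0.

U_X = 17.5, p = 1.000000, fail to reject H0 at alpha = 0.05.


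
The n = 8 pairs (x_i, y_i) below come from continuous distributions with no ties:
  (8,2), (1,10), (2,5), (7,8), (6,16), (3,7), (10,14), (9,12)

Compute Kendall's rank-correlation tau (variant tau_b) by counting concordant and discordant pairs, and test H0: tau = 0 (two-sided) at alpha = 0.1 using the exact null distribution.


Step 1: Enumerate the 28 unordered pairs (i,j) with i<j and classify each by sign(x_j-x_i) * sign(y_j-y_i).
  (1,2):dx=-7,dy=+8->D; (1,3):dx=-6,dy=+3->D; (1,4):dx=-1,dy=+6->D; (1,5):dx=-2,dy=+14->D
  (1,6):dx=-5,dy=+5->D; (1,7):dx=+2,dy=+12->C; (1,8):dx=+1,dy=+10->C; (2,3):dx=+1,dy=-5->D
  (2,4):dx=+6,dy=-2->D; (2,5):dx=+5,dy=+6->C; (2,6):dx=+2,dy=-3->D; (2,7):dx=+9,dy=+4->C
  (2,8):dx=+8,dy=+2->C; (3,4):dx=+5,dy=+3->C; (3,5):dx=+4,dy=+11->C; (3,6):dx=+1,dy=+2->C
  (3,7):dx=+8,dy=+9->C; (3,8):dx=+7,dy=+7->C; (4,5):dx=-1,dy=+8->D; (4,6):dx=-4,dy=-1->C
  (4,7):dx=+3,dy=+6->C; (4,8):dx=+2,dy=+4->C; (5,6):dx=-3,dy=-9->C; (5,7):dx=+4,dy=-2->D
  (5,8):dx=+3,dy=-4->D; (6,7):dx=+7,dy=+7->C; (6,8):dx=+6,dy=+5->C; (7,8):dx=-1,dy=-2->C
Step 2: C = 17, D = 11, total pairs = 28.
Step 3: tau = (C - D)/(n(n-1)/2) = (17 - 11)/28 = 0.214286.
Step 4: Exact two-sided p-value (enumerate n! = 40320 permutations of y under H0): p = 0.548413.
Step 5: alpha = 0.1. fail to reject H0.

tau_b = 0.2143 (C=17, D=11), p = 0.548413, fail to reject H0.


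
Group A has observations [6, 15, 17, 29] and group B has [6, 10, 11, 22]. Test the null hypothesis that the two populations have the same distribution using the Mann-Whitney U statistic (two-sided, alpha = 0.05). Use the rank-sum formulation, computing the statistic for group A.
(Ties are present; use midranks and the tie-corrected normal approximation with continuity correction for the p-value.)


Step 1: Combine and sort all 8 observations; assign midranks.
sorted (value, group): (6,X), (6,Y), (10,Y), (11,Y), (15,X), (17,X), (22,Y), (29,X)
ranks: 6->1.5, 6->1.5, 10->3, 11->4, 15->5, 17->6, 22->7, 29->8
Step 2: Rank sum for X: R1 = 1.5 + 5 + 6 + 8 = 20.5.
Step 3: U_X = R1 - n1(n1+1)/2 = 20.5 - 4*5/2 = 20.5 - 10 = 10.5.
       U_Y = n1*n2 - U_X = 16 - 10.5 = 5.5.
Step 4: Ties are present, so use the tie-corrected normal approximation (with continuity correction) for the p-value.
Step 5: p-value = 0.561363; compare to alpha = 0.05. fail to reject H0.

U_X = 10.5, p = 0.561363, fail to reject H0 at alpha = 0.05.


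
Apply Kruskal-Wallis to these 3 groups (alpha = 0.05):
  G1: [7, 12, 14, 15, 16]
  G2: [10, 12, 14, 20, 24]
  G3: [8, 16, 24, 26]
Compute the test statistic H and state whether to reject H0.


Step 1: Combine all N = 14 observations and assign midranks.
sorted (value, group, rank): (7,G1,1), (8,G3,2), (10,G2,3), (12,G1,4.5), (12,G2,4.5), (14,G1,6.5), (14,G2,6.5), (15,G1,8), (16,G1,9.5), (16,G3,9.5), (20,G2,11), (24,G2,12.5), (24,G3,12.5), (26,G3,14)
Step 2: Sum ranks within each group.
R_1 = 29.5 (n_1 = 5)
R_2 = 37.5 (n_2 = 5)
R_3 = 38 (n_3 = 4)
Step 3: H = 12/(N(N+1)) * sum(R_i^2/n_i) - 3(N+1)
     = 12/(14*15) * (29.5^2/5 + 37.5^2/5 + 38^2/4) - 3*15
     = 0.057143 * 816.3 - 45
     = 1.645714.
Step 4: Ties present; correction factor C = 1 - 24/(14^3 - 14) = 0.991209. Corrected H = 1.645714 / 0.991209 = 1.660310.
Step 5: Under H0, H ~ chi^2(2); p-value = 0.435982.
Step 6: alpha = 0.05. fail to reject H0.

H = 1.6603, df = 2, p = 0.435982, fail to reject H0.


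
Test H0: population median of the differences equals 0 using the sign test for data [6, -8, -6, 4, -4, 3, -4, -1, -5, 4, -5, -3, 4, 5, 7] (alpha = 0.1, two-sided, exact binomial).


Step 1: Discard zero differences. Original n = 15; n_eff = number of nonzero differences = 15.
Nonzero differences (with sign): +6, -8, -6, +4, -4, +3, -4, -1, -5, +4, -5, -3, +4, +5, +7
Step 2: Count signs: positive = 7, negative = 8.
Step 3: Under H0: P(positive) = 0.5, so the number of positives S ~ Bin(15, 0.5).
Step 4: Two-sided exact p-value = sum of Bin(15,0.5) probabilities at or below the observed probability = 1.000000.
Step 5: alpha = 0.1. fail to reject H0.

n_eff = 15, pos = 7, neg = 8, p = 1.000000, fail to reject H0.


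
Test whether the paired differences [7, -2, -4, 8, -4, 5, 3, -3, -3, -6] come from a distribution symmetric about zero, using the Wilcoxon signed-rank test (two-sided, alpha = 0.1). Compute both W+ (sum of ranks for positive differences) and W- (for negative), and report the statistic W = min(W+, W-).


Step 1: Drop any zero differences (none here) and take |d_i|.
|d| = [7, 2, 4, 8, 4, 5, 3, 3, 3, 6]
Step 2: Midrank |d_i| (ties get averaged ranks).
ranks: |7|->9, |2|->1, |4|->5.5, |8|->10, |4|->5.5, |5|->7, |3|->3, |3|->3, |3|->3, |6|->8
Step 3: Attach original signs; sum ranks with positive sign and with negative sign.
W+ = 9 + 10 + 7 + 3 = 29
W- = 1 + 5.5 + 5.5 + 3 + 3 + 8 = 26
(Check: W+ + W- = 55 should equal n(n+1)/2 = 55.)
Step 4: Test statistic W = min(W+, W-) = 26.
Step 5: Ties in |d|, so use the tie-corrected normal approximation.
        E[W] = n(n+1)/4 = 10*11/4 = 27.5.
        Tie groups: |d|=3 (t=3), |d|=4 (t=2); sum(t^3 - t) = 30.
        Var[W] = n(n+1)(2n+1)/24 - sum(t^3-t)/48 = 2310/24 - 30/48 = 95.625.
        z = (W - E[W]) / sqrt(Var[W]) = (26 - 27.5) / 9.7788 = -0.1534.
        Two-sided p = 2*Phi(z) = 0.878088.
Step 6: alpha = 0.1. fail to reject H0.

W+ = 29, W- = 26, W = min = 26, p = 0.878088, fail to reject H0.


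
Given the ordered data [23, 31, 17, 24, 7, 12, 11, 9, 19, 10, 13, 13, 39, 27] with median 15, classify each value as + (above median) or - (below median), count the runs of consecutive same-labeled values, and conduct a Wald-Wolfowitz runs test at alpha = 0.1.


Step 1: Compute median = 15; label A = above, B = below.
Labels in order: AAAABBBBABBBAA  (n_A = 7, n_B = 7)
Step 2: Count runs R = 5.
Step 3: Under H0 (random ordering), E[R] = 2*n_A*n_B/(n_A+n_B) + 1 = 2*7*7/14 + 1 = 8.0000.
        Var[R] = 2*n_A*n_B*(2*n_A*n_B - n_A - n_B) / ((n_A+n_B)^2 * (n_A+n_B-1)) = 8232/2548 = 3.2308.
        SD[R] = 1.7974.
Step 4: Continuity-corrected z = (R + 0.5 - E[R]) / SD[R] = (5 + 0.5 - 8.0000) / 1.7974 = -1.3909.
Step 5: Two-sided p-value via normal approximation = 2*(1 - Phi(|z|)) = 0.164264.
Step 6: alpha = 0.1. fail to reject H0.

R = 5, z = -1.3909, p = 0.164264, fail to reject H0.


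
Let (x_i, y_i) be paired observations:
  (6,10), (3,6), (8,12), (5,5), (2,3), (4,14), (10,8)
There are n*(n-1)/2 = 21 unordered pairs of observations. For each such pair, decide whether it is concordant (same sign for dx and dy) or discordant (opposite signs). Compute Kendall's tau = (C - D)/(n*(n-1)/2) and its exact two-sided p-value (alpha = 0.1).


Step 1: Enumerate the 21 unordered pairs (i,j) with i<j and classify each by sign(x_j-x_i) * sign(y_j-y_i).
  (1,2):dx=-3,dy=-4->C; (1,3):dx=+2,dy=+2->C; (1,4):dx=-1,dy=-5->C; (1,5):dx=-4,dy=-7->C
  (1,6):dx=-2,dy=+4->D; (1,7):dx=+4,dy=-2->D; (2,3):dx=+5,dy=+6->C; (2,4):dx=+2,dy=-1->D
  (2,5):dx=-1,dy=-3->C; (2,6):dx=+1,dy=+8->C; (2,7):dx=+7,dy=+2->C; (3,4):dx=-3,dy=-7->C
  (3,5):dx=-6,dy=-9->C; (3,6):dx=-4,dy=+2->D; (3,7):dx=+2,dy=-4->D; (4,5):dx=-3,dy=-2->C
  (4,6):dx=-1,dy=+9->D; (4,7):dx=+5,dy=+3->C; (5,6):dx=+2,dy=+11->C; (5,7):dx=+8,dy=+5->C
  (6,7):dx=+6,dy=-6->D
Step 2: C = 14, D = 7, total pairs = 21.
Step 3: tau = (C - D)/(n(n-1)/2) = (14 - 7)/21 = 0.333333.
Step 4: Exact two-sided p-value (enumerate n! = 5040 permutations of y under H0): p = 0.381349.
Step 5: alpha = 0.1. fail to reject H0.

tau_b = 0.3333 (C=14, D=7), p = 0.381349, fail to reject H0.


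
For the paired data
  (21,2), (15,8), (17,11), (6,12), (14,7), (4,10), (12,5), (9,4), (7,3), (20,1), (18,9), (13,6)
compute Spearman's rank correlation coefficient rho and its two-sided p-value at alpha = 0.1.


Step 1: Rank x and y separately (midranks; no ties here).
rank(x): 21->12, 15->8, 17->9, 6->2, 14->7, 4->1, 12->5, 9->4, 7->3, 20->11, 18->10, 13->6
rank(y): 2->2, 8->8, 11->11, 12->12, 7->7, 10->10, 5->5, 4->4, 3->3, 1->1, 9->9, 6->6
Step 2: d_i = R_x(i) - R_y(i); compute d_i^2.
  (12-2)^2=100, (8-8)^2=0, (9-11)^2=4, (2-12)^2=100, (7-7)^2=0, (1-10)^2=81, (5-5)^2=0, (4-4)^2=0, (3-3)^2=0, (11-1)^2=100, (10-9)^2=1, (6-6)^2=0
sum(d^2) = 386.
Step 3: rho = 1 - 6*386 / (12*(12^2 - 1)) = 1 - 2316/1716 = -0.349650.
Step 4: Under H0, t = rho * sqrt((n-2)/(1-rho^2)) = -1.1802 ~ t(10).
Step 5: Two-sided p-value from the t-distribution with 10 df = 0.265239.
Step 6: alpha = 0.1. fail to reject H0.

rho = -0.3497, p = 0.265239, fail to reject H0 at alpha = 0.1.


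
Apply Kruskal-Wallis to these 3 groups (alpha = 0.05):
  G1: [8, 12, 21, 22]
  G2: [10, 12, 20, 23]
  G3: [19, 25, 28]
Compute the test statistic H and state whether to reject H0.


Step 1: Combine all N = 11 observations and assign midranks.
sorted (value, group, rank): (8,G1,1), (10,G2,2), (12,G1,3.5), (12,G2,3.5), (19,G3,5), (20,G2,6), (21,G1,7), (22,G1,8), (23,G2,9), (25,G3,10), (28,G3,11)
Step 2: Sum ranks within each group.
R_1 = 19.5 (n_1 = 4)
R_2 = 20.5 (n_2 = 4)
R_3 = 26 (n_3 = 3)
Step 3: H = 12/(N(N+1)) * sum(R_i^2/n_i) - 3(N+1)
     = 12/(11*12) * (19.5^2/4 + 20.5^2/4 + 26^2/3) - 3*12
     = 0.090909 * 425.458 - 36
     = 2.678030.
Step 4: Ties present; correction factor C = 1 - 6/(11^3 - 11) = 0.995455. Corrected H = 2.678030 / 0.995455 = 2.690259.
Step 5: Under H0, H ~ chi^2(2); p-value = 0.260506.
Step 6: alpha = 0.05. fail to reject H0.

H = 2.6903, df = 2, p = 0.260506, fail to reject H0.


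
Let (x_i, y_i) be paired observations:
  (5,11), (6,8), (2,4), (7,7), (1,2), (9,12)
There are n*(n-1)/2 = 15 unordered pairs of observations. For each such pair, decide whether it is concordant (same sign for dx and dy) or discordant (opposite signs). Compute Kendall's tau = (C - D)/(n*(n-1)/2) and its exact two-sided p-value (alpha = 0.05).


Step 1: Enumerate the 15 unordered pairs (i,j) with i<j and classify each by sign(x_j-x_i) * sign(y_j-y_i).
  (1,2):dx=+1,dy=-3->D; (1,3):dx=-3,dy=-7->C; (1,4):dx=+2,dy=-4->D; (1,5):dx=-4,dy=-9->C
  (1,6):dx=+4,dy=+1->C; (2,3):dx=-4,dy=-4->C; (2,4):dx=+1,dy=-1->D; (2,5):dx=-5,dy=-6->C
  (2,6):dx=+3,dy=+4->C; (3,4):dx=+5,dy=+3->C; (3,5):dx=-1,dy=-2->C; (3,6):dx=+7,dy=+8->C
  (4,5):dx=-6,dy=-5->C; (4,6):dx=+2,dy=+5->C; (5,6):dx=+8,dy=+10->C
Step 2: C = 12, D = 3, total pairs = 15.
Step 3: tau = (C - D)/(n(n-1)/2) = (12 - 3)/15 = 0.600000.
Step 4: Exact two-sided p-value (enumerate n! = 720 permutations of y under H0): p = 0.136111.
Step 5: alpha = 0.05. fail to reject H0.

tau_b = 0.6000 (C=12, D=3), p = 0.136111, fail to reject H0.


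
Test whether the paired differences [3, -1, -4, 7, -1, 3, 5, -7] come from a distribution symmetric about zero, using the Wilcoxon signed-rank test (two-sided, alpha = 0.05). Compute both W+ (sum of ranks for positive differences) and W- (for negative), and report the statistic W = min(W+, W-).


Step 1: Drop any zero differences (none here) and take |d_i|.
|d| = [3, 1, 4, 7, 1, 3, 5, 7]
Step 2: Midrank |d_i| (ties get averaged ranks).
ranks: |3|->3.5, |1|->1.5, |4|->5, |7|->7.5, |1|->1.5, |3|->3.5, |5|->6, |7|->7.5
Step 3: Attach original signs; sum ranks with positive sign and with negative sign.
W+ = 3.5 + 7.5 + 3.5 + 6 = 20.5
W- = 1.5 + 5 + 1.5 + 7.5 = 15.5
(Check: W+ + W- = 36 should equal n(n+1)/2 = 36.)
Step 4: Test statistic W = min(W+, W-) = 15.5.
Step 5: Ties in |d|, so use the tie-corrected normal approximation.
        E[W] = n(n+1)/4 = 8*9/4 = 18.
        Tie groups: |d|=1 (t=2), |d|=3 (t=2), |d|=7 (t=2); sum(t^3 - t) = 18.
        Var[W] = n(n+1)(2n+1)/24 - sum(t^3-t)/48 = 1224/24 - 18/48 = 50.625.
        z = (W - E[W]) / sqrt(Var[W]) = (15.5 - 18) / 7.1151 = -0.3514.
        Two-sided p = 2*Phi(z) = 0.725315.
Step 6: alpha = 0.05. fail to reject H0.

W+ = 20.5, W- = 15.5, W = min = 15.5, p = 0.725315, fail to reject H0.


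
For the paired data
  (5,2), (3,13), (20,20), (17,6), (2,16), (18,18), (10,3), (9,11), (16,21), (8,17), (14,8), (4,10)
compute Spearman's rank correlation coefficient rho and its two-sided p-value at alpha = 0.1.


Step 1: Rank x and y separately (midranks; no ties here).
rank(x): 5->4, 3->2, 20->12, 17->10, 2->1, 18->11, 10->7, 9->6, 16->9, 8->5, 14->8, 4->3
rank(y): 2->1, 13->7, 20->11, 6->3, 16->8, 18->10, 3->2, 11->6, 21->12, 17->9, 8->4, 10->5
Step 2: d_i = R_x(i) - R_y(i); compute d_i^2.
  (4-1)^2=9, (2-7)^2=25, (12-11)^2=1, (10-3)^2=49, (1-8)^2=49, (11-10)^2=1, (7-2)^2=25, (6-6)^2=0, (9-12)^2=9, (5-9)^2=16, (8-4)^2=16, (3-5)^2=4
sum(d^2) = 204.
Step 3: rho = 1 - 6*204 / (12*(12^2 - 1)) = 1 - 1224/1716 = 0.286713.
Step 4: Under H0, t = rho * sqrt((n-2)/(1-rho^2)) = 0.9464 ~ t(10).
Step 5: Two-sided p-value from the t-distribution with 10 df = 0.366251.
Step 6: alpha = 0.1. fail to reject H0.

rho = 0.2867, p = 0.366251, fail to reject H0 at alpha = 0.1.


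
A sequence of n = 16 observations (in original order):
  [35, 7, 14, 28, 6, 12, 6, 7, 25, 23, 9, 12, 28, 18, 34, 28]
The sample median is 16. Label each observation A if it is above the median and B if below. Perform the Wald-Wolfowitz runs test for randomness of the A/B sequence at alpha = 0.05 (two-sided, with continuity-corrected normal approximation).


Step 1: Compute median = 16; label A = above, B = below.
Labels in order: ABBABBBBAABBAAAA  (n_A = 8, n_B = 8)
Step 2: Count runs R = 7.
Step 3: Under H0 (random ordering), E[R] = 2*n_A*n_B/(n_A+n_B) + 1 = 2*8*8/16 + 1 = 9.0000.
        Var[R] = 2*n_A*n_B*(2*n_A*n_B - n_A - n_B) / ((n_A+n_B)^2 * (n_A+n_B-1)) = 14336/3840 = 3.7333.
        SD[R] = 1.9322.
Step 4: Continuity-corrected z = (R + 0.5 - E[R]) / SD[R] = (7 + 0.5 - 9.0000) / 1.9322 = -0.7763.
Step 5: Two-sided p-value via normal approximation = 2*(1 - Phi(|z|)) = 0.437558.
Step 6: alpha = 0.05. fail to reject H0.

R = 7, z = -0.7763, p = 0.437558, fail to reject H0.


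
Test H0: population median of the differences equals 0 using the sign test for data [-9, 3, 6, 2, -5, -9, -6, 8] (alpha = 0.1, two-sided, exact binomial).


Step 1: Discard zero differences. Original n = 8; n_eff = number of nonzero differences = 8.
Nonzero differences (with sign): -9, +3, +6, +2, -5, -9, -6, +8
Step 2: Count signs: positive = 4, negative = 4.
Step 3: Under H0: P(positive) = 0.5, so the number of positives S ~ Bin(8, 0.5).
Step 4: Two-sided exact p-value = sum of Bin(8,0.5) probabilities at or below the observed probability = 1.000000.
Step 5: alpha = 0.1. fail to reject H0.

n_eff = 8, pos = 4, neg = 4, p = 1.000000, fail to reject H0.


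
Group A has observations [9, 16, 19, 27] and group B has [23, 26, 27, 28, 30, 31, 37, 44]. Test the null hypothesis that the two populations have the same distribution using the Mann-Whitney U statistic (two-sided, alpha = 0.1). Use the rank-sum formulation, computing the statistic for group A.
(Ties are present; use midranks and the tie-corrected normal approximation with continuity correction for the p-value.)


Step 1: Combine and sort all 12 observations; assign midranks.
sorted (value, group): (9,X), (16,X), (19,X), (23,Y), (26,Y), (27,X), (27,Y), (28,Y), (30,Y), (31,Y), (37,Y), (44,Y)
ranks: 9->1, 16->2, 19->3, 23->4, 26->5, 27->6.5, 27->6.5, 28->8, 30->9, 31->10, 37->11, 44->12
Step 2: Rank sum for X: R1 = 1 + 2 + 3 + 6.5 = 12.5.
Step 3: U_X = R1 - n1(n1+1)/2 = 12.5 - 4*5/2 = 12.5 - 10 = 2.5.
       U_Y = n1*n2 - U_X = 32 - 2.5 = 29.5.
Step 4: Ties are present, so use the tie-corrected normal approximation (with continuity correction) for the p-value.
Step 5: p-value = 0.026980; compare to alpha = 0.1. reject H0.

U_X = 2.5, p = 0.026980, reject H0 at alpha = 0.1.


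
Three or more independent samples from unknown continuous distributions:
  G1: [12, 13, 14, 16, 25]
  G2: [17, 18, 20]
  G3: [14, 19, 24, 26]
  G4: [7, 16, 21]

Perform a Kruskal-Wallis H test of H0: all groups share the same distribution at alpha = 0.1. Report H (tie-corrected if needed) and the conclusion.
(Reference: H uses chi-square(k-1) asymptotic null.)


Step 1: Combine all N = 15 observations and assign midranks.
sorted (value, group, rank): (7,G4,1), (12,G1,2), (13,G1,3), (14,G1,4.5), (14,G3,4.5), (16,G1,6.5), (16,G4,6.5), (17,G2,8), (18,G2,9), (19,G3,10), (20,G2,11), (21,G4,12), (24,G3,13), (25,G1,14), (26,G3,15)
Step 2: Sum ranks within each group.
R_1 = 30 (n_1 = 5)
R_2 = 28 (n_2 = 3)
R_3 = 42.5 (n_3 = 4)
R_4 = 19.5 (n_4 = 3)
Step 3: H = 12/(N(N+1)) * sum(R_i^2/n_i) - 3(N+1)
     = 12/(15*16) * (30^2/5 + 28^2/3 + 42.5^2/4 + 19.5^2/3) - 3*16
     = 0.050000 * 1019.65 - 48
     = 2.982292.
Step 4: Ties present; correction factor C = 1 - 12/(15^3 - 15) = 0.996429. Corrected H = 2.982292 / 0.996429 = 2.992981.
Step 5: Under H0, H ~ chi^2(3); p-value = 0.392709.
Step 6: alpha = 0.1. fail to reject H0.

H = 2.9930, df = 3, p = 0.392709, fail to reject H0.


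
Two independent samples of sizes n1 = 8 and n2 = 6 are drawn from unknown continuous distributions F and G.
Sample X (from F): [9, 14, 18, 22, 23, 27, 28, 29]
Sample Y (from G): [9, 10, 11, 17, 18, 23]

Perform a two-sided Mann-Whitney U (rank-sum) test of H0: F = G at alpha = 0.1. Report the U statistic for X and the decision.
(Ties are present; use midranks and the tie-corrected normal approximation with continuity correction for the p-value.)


Step 1: Combine and sort all 14 observations; assign midranks.
sorted (value, group): (9,X), (9,Y), (10,Y), (11,Y), (14,X), (17,Y), (18,X), (18,Y), (22,X), (23,X), (23,Y), (27,X), (28,X), (29,X)
ranks: 9->1.5, 9->1.5, 10->3, 11->4, 14->5, 17->6, 18->7.5, 18->7.5, 22->9, 23->10.5, 23->10.5, 27->12, 28->13, 29->14
Step 2: Rank sum for X: R1 = 1.5 + 5 + 7.5 + 9 + 10.5 + 12 + 13 + 14 = 72.5.
Step 3: U_X = R1 - n1(n1+1)/2 = 72.5 - 8*9/2 = 72.5 - 36 = 36.5.
       U_Y = n1*n2 - U_X = 48 - 36.5 = 11.5.
Step 4: Ties are present, so use the tie-corrected normal approximation (with continuity correction) for the p-value.
Step 5: p-value = 0.120107; compare to alpha = 0.1. fail to reject H0.

U_X = 36.5, p = 0.120107, fail to reject H0 at alpha = 0.1.


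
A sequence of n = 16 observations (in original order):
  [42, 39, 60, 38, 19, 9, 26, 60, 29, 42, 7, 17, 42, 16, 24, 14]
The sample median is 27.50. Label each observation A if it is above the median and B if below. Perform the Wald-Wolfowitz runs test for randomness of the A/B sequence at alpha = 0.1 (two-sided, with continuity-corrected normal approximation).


Step 1: Compute median = 27.50; label A = above, B = below.
Labels in order: AAAABBBAAABBABBB  (n_A = 8, n_B = 8)
Step 2: Count runs R = 6.
Step 3: Under H0 (random ordering), E[R] = 2*n_A*n_B/(n_A+n_B) + 1 = 2*8*8/16 + 1 = 9.0000.
        Var[R] = 2*n_A*n_B*(2*n_A*n_B - n_A - n_B) / ((n_A+n_B)^2 * (n_A+n_B-1)) = 14336/3840 = 3.7333.
        SD[R] = 1.9322.
Step 4: Continuity-corrected z = (R + 0.5 - E[R]) / SD[R] = (6 + 0.5 - 9.0000) / 1.9322 = -1.2939.
Step 5: Two-sided p-value via normal approximation = 2*(1 - Phi(|z|)) = 0.195709.
Step 6: alpha = 0.1. fail to reject H0.

R = 6, z = -1.2939, p = 0.195709, fail to reject H0.


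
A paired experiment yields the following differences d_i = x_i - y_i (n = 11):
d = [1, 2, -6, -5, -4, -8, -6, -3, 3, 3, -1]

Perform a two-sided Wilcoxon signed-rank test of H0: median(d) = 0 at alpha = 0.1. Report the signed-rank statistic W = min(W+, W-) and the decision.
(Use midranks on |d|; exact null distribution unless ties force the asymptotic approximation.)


Step 1: Drop any zero differences (none here) and take |d_i|.
|d| = [1, 2, 6, 5, 4, 8, 6, 3, 3, 3, 1]
Step 2: Midrank |d_i| (ties get averaged ranks).
ranks: |1|->1.5, |2|->3, |6|->9.5, |5|->8, |4|->7, |8|->11, |6|->9.5, |3|->5, |3|->5, |3|->5, |1|->1.5
Step 3: Attach original signs; sum ranks with positive sign and with negative sign.
W+ = 1.5 + 3 + 5 + 5 = 14.5
W- = 9.5 + 8 + 7 + 11 + 9.5 + 5 + 1.5 = 51.5
(Check: W+ + W- = 66 should equal n(n+1)/2 = 66.)
Step 4: Test statistic W = min(W+, W-) = 14.5.
Step 5: Ties in |d|, so use the tie-corrected normal approximation.
        E[W] = n(n+1)/4 = 11*12/4 = 33.
        Tie groups: |d|=1 (t=2), |d|=3 (t=3), |d|=6 (t=2); sum(t^3 - t) = 36.
        Var[W] = n(n+1)(2n+1)/24 - sum(t^3-t)/48 = 3036/24 - 36/48 = 125.75.
        z = (W - E[W]) / sqrt(Var[W]) = (14.5 - 33) / 11.2138 = -1.6497.
        Two-sided p = 2*Phi(z) = 0.098994.
Step 6: alpha = 0.1. reject H0.

W+ = 14.5, W- = 51.5, W = min = 14.5, p = 0.098994, reject H0.


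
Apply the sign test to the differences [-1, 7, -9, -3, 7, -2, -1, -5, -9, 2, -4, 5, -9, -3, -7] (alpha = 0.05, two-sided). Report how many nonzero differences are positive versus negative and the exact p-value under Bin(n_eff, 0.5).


Step 1: Discard zero differences. Original n = 15; n_eff = number of nonzero differences = 15.
Nonzero differences (with sign): -1, +7, -9, -3, +7, -2, -1, -5, -9, +2, -4, +5, -9, -3, -7
Step 2: Count signs: positive = 4, negative = 11.
Step 3: Under H0: P(positive) = 0.5, so the number of positives S ~ Bin(15, 0.5).
Step 4: Two-sided exact p-value = sum of Bin(15,0.5) probabilities at or below the observed probability = 0.118469.
Step 5: alpha = 0.05. fail to reject H0.

n_eff = 15, pos = 4, neg = 11, p = 0.118469, fail to reject H0.


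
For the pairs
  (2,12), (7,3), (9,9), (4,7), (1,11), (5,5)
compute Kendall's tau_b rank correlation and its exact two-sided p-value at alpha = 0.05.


Step 1: Enumerate the 15 unordered pairs (i,j) with i<j and classify each by sign(x_j-x_i) * sign(y_j-y_i).
  (1,2):dx=+5,dy=-9->D; (1,3):dx=+7,dy=-3->D; (1,4):dx=+2,dy=-5->D; (1,5):dx=-1,dy=-1->C
  (1,6):dx=+3,dy=-7->D; (2,3):dx=+2,dy=+6->C; (2,4):dx=-3,dy=+4->D; (2,5):dx=-6,dy=+8->D
  (2,6):dx=-2,dy=+2->D; (3,4):dx=-5,dy=-2->C; (3,5):dx=-8,dy=+2->D; (3,6):dx=-4,dy=-4->C
  (4,5):dx=-3,dy=+4->D; (4,6):dx=+1,dy=-2->D; (5,6):dx=+4,dy=-6->D
Step 2: C = 4, D = 11, total pairs = 15.
Step 3: tau = (C - D)/(n(n-1)/2) = (4 - 11)/15 = -0.466667.
Step 4: Exact two-sided p-value (enumerate n! = 720 permutations of y under H0): p = 0.272222.
Step 5: alpha = 0.05. fail to reject H0.

tau_b = -0.4667 (C=4, D=11), p = 0.272222, fail to reject H0.


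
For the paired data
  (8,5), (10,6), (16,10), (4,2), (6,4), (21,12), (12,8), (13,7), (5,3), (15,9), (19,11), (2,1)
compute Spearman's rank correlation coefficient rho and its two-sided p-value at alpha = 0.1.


Step 1: Rank x and y separately (midranks; no ties here).
rank(x): 8->5, 10->6, 16->10, 4->2, 6->4, 21->12, 12->7, 13->8, 5->3, 15->9, 19->11, 2->1
rank(y): 5->5, 6->6, 10->10, 2->2, 4->4, 12->12, 8->8, 7->7, 3->3, 9->9, 11->11, 1->1
Step 2: d_i = R_x(i) - R_y(i); compute d_i^2.
  (5-5)^2=0, (6-6)^2=0, (10-10)^2=0, (2-2)^2=0, (4-4)^2=0, (12-12)^2=0, (7-8)^2=1, (8-7)^2=1, (3-3)^2=0, (9-9)^2=0, (11-11)^2=0, (1-1)^2=0
sum(d^2) = 2.
Step 3: rho = 1 - 6*2 / (12*(12^2 - 1)) = 1 - 12/1716 = 0.993007.
Step 4: Under H0, t = rho * sqrt((n-2)/(1-rho^2)) = 26.5990 ~ t(10).
Step 5: Two-sided p-value from the t-distribution with 10 df = 0.000000.
Step 6: alpha = 0.1. reject H0.

rho = 0.9930, p = 0.000000, reject H0 at alpha = 0.1.


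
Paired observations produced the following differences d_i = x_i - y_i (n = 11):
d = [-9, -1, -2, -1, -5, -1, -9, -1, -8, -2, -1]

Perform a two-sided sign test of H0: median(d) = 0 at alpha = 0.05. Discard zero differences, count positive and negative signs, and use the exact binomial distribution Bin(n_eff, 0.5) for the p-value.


Step 1: Discard zero differences. Original n = 11; n_eff = number of nonzero differences = 11.
Nonzero differences (with sign): -9, -1, -2, -1, -5, -1, -9, -1, -8, -2, -1
Step 2: Count signs: positive = 0, negative = 11.
Step 3: Under H0: P(positive) = 0.5, so the number of positives S ~ Bin(11, 0.5).
Step 4: Two-sided exact p-value = sum of Bin(11,0.5) probabilities at or below the observed probability = 0.000977.
Step 5: alpha = 0.05. reject H0.

n_eff = 11, pos = 0, neg = 11, p = 0.000977, reject H0.


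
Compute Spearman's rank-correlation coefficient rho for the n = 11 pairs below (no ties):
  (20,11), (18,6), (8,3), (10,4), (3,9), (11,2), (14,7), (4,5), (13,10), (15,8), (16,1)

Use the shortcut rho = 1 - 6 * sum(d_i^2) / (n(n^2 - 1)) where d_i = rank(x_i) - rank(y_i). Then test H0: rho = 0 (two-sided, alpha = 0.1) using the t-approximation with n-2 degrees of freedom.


Step 1: Rank x and y separately (midranks; no ties here).
rank(x): 20->11, 18->10, 8->3, 10->4, 3->1, 11->5, 14->7, 4->2, 13->6, 15->8, 16->9
rank(y): 11->11, 6->6, 3->3, 4->4, 9->9, 2->2, 7->7, 5->5, 10->10, 8->8, 1->1
Step 2: d_i = R_x(i) - R_y(i); compute d_i^2.
  (11-11)^2=0, (10-6)^2=16, (3-3)^2=0, (4-4)^2=0, (1-9)^2=64, (5-2)^2=9, (7-7)^2=0, (2-5)^2=9, (6-10)^2=16, (8-8)^2=0, (9-1)^2=64
sum(d^2) = 178.
Step 3: rho = 1 - 6*178 / (11*(11^2 - 1)) = 1 - 1068/1320 = 0.190909.
Step 4: Under H0, t = rho * sqrt((n-2)/(1-rho^2)) = 0.5835 ~ t(9).
Step 5: Two-sided p-value from the t-distribution with 9 df = 0.573913.
Step 6: alpha = 0.1. fail to reject H0.

rho = 0.1909, p = 0.573913, fail to reject H0 at alpha = 0.1.


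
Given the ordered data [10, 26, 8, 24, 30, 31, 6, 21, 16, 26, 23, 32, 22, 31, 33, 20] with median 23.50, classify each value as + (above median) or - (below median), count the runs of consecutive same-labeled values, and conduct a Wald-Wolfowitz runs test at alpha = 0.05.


Step 1: Compute median = 23.50; label A = above, B = below.
Labels in order: BABAAABBBABABAAB  (n_A = 8, n_B = 8)
Step 2: Count runs R = 11.
Step 3: Under H0 (random ordering), E[R] = 2*n_A*n_B/(n_A+n_B) + 1 = 2*8*8/16 + 1 = 9.0000.
        Var[R] = 2*n_A*n_B*(2*n_A*n_B - n_A - n_B) / ((n_A+n_B)^2 * (n_A+n_B-1)) = 14336/3840 = 3.7333.
        SD[R] = 1.9322.
Step 4: Continuity-corrected z = (R - 0.5 - E[R]) / SD[R] = (11 - 0.5 - 9.0000) / 1.9322 = 0.7763.
Step 5: Two-sided p-value via normal approximation = 2*(1 - Phi(|z|)) = 0.437558.
Step 6: alpha = 0.05. fail to reject H0.

R = 11, z = 0.7763, p = 0.437558, fail to reject H0.


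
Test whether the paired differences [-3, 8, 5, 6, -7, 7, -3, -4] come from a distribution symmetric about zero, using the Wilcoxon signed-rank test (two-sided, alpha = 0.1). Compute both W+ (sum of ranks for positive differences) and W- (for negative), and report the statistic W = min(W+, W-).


Step 1: Drop any zero differences (none here) and take |d_i|.
|d| = [3, 8, 5, 6, 7, 7, 3, 4]
Step 2: Midrank |d_i| (ties get averaged ranks).
ranks: |3|->1.5, |8|->8, |5|->4, |6|->5, |7|->6.5, |7|->6.5, |3|->1.5, |4|->3
Step 3: Attach original signs; sum ranks with positive sign and with negative sign.
W+ = 8 + 4 + 5 + 6.5 = 23.5
W- = 1.5 + 6.5 + 1.5 + 3 = 12.5
(Check: W+ + W- = 36 should equal n(n+1)/2 = 36.)
Step 4: Test statistic W = min(W+, W-) = 12.5.
Step 5: Ties in |d|, so use the tie-corrected normal approximation.
        E[W] = n(n+1)/4 = 8*9/4 = 18.
        Tie groups: |d|=3 (t=2), |d|=7 (t=2); sum(t^3 - t) = 12.
        Var[W] = n(n+1)(2n+1)/24 - sum(t^3-t)/48 = 1224/24 - 12/48 = 50.75.
        z = (W - E[W]) / sqrt(Var[W]) = (12.5 - 18) / 7.1239 = -0.7720.
        Two-sided p = 2*Phi(z) = 0.440086.
Step 6: alpha = 0.1. fail to reject H0.

W+ = 23.5, W- = 12.5, W = min = 12.5, p = 0.440086, fail to reject H0.


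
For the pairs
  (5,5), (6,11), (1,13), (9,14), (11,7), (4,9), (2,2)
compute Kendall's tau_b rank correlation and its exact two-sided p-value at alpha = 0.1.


Step 1: Enumerate the 21 unordered pairs (i,j) with i<j and classify each by sign(x_j-x_i) * sign(y_j-y_i).
  (1,2):dx=+1,dy=+6->C; (1,3):dx=-4,dy=+8->D; (1,4):dx=+4,dy=+9->C; (1,5):dx=+6,dy=+2->C
  (1,6):dx=-1,dy=+4->D; (1,7):dx=-3,dy=-3->C; (2,3):dx=-5,dy=+2->D; (2,4):dx=+3,dy=+3->C
  (2,5):dx=+5,dy=-4->D; (2,6):dx=-2,dy=-2->C; (2,7):dx=-4,dy=-9->C; (3,4):dx=+8,dy=+1->C
  (3,5):dx=+10,dy=-6->D; (3,6):dx=+3,dy=-4->D; (3,7):dx=+1,dy=-11->D; (4,5):dx=+2,dy=-7->D
  (4,6):dx=-5,dy=-5->C; (4,7):dx=-7,dy=-12->C; (5,6):dx=-7,dy=+2->D; (5,7):dx=-9,dy=-5->C
  (6,7):dx=-2,dy=-7->C
Step 2: C = 12, D = 9, total pairs = 21.
Step 3: tau = (C - D)/(n(n-1)/2) = (12 - 9)/21 = 0.142857.
Step 4: Exact two-sided p-value (enumerate n! = 5040 permutations of y under H0): p = 0.772619.
Step 5: alpha = 0.1. fail to reject H0.

tau_b = 0.1429 (C=12, D=9), p = 0.772619, fail to reject H0.


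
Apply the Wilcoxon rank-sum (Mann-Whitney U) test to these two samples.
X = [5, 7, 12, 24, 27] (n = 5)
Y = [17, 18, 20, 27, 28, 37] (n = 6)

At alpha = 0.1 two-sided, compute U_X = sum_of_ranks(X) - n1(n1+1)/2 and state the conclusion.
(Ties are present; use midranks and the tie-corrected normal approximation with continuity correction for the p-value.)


Step 1: Combine and sort all 11 observations; assign midranks.
sorted (value, group): (5,X), (7,X), (12,X), (17,Y), (18,Y), (20,Y), (24,X), (27,X), (27,Y), (28,Y), (37,Y)
ranks: 5->1, 7->2, 12->3, 17->4, 18->5, 20->6, 24->7, 27->8.5, 27->8.5, 28->10, 37->11
Step 2: Rank sum for X: R1 = 1 + 2 + 3 + 7 + 8.5 = 21.5.
Step 3: U_X = R1 - n1(n1+1)/2 = 21.5 - 5*6/2 = 21.5 - 15 = 6.5.
       U_Y = n1*n2 - U_X = 30 - 6.5 = 23.5.
Step 4: Ties are present, so use the tie-corrected normal approximation (with continuity correction) for the p-value.
Step 5: p-value = 0.143215; compare to alpha = 0.1. fail to reject H0.

U_X = 6.5, p = 0.143215, fail to reject H0 at alpha = 0.1.


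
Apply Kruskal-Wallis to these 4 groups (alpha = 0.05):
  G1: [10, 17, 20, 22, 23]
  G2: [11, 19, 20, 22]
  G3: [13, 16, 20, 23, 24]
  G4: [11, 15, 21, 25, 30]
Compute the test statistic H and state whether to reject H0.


Step 1: Combine all N = 19 observations and assign midranks.
sorted (value, group, rank): (10,G1,1), (11,G2,2.5), (11,G4,2.5), (13,G3,4), (15,G4,5), (16,G3,6), (17,G1,7), (19,G2,8), (20,G1,10), (20,G2,10), (20,G3,10), (21,G4,12), (22,G1,13.5), (22,G2,13.5), (23,G1,15.5), (23,G3,15.5), (24,G3,17), (25,G4,18), (30,G4,19)
Step 2: Sum ranks within each group.
R_1 = 47 (n_1 = 5)
R_2 = 34 (n_2 = 4)
R_3 = 52.5 (n_3 = 5)
R_4 = 56.5 (n_4 = 5)
Step 3: H = 12/(N(N+1)) * sum(R_i^2/n_i) - 3(N+1)
     = 12/(19*20) * (47^2/5 + 34^2/4 + 52.5^2/5 + 56.5^2/5) - 3*20
     = 0.031579 * 1920.5 - 60
     = 0.647368.
Step 4: Ties present; correction factor C = 1 - 42/(19^3 - 19) = 0.993860. Corrected H = 0.647368 / 0.993860 = 0.651368.
Step 5: Under H0, H ~ chi^2(3); p-value = 0.884579.
Step 6: alpha = 0.05. fail to reject H0.

H = 0.6514, df = 3, p = 0.884579, fail to reject H0.


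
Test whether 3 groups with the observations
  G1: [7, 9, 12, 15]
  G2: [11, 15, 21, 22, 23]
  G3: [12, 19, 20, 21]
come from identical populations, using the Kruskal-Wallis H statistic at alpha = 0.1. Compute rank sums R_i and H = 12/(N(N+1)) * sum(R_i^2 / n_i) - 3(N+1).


Step 1: Combine all N = 13 observations and assign midranks.
sorted (value, group, rank): (7,G1,1), (9,G1,2), (11,G2,3), (12,G1,4.5), (12,G3,4.5), (15,G1,6.5), (15,G2,6.5), (19,G3,8), (20,G3,9), (21,G2,10.5), (21,G3,10.5), (22,G2,12), (23,G2,13)
Step 2: Sum ranks within each group.
R_1 = 14 (n_1 = 4)
R_2 = 45 (n_2 = 5)
R_3 = 32 (n_3 = 4)
Step 3: H = 12/(N(N+1)) * sum(R_i^2/n_i) - 3(N+1)
     = 12/(13*14) * (14^2/4 + 45^2/5 + 32^2/4) - 3*14
     = 0.065934 * 710 - 42
     = 4.813187.
Step 4: Ties present; correction factor C = 1 - 18/(13^3 - 13) = 0.991758. Corrected H = 4.813187 / 0.991758 = 4.853186.
Step 5: Under H0, H ~ chi^2(2); p-value = 0.088337.
Step 6: alpha = 0.1. reject H0.

H = 4.8532, df = 2, p = 0.088337, reject H0.


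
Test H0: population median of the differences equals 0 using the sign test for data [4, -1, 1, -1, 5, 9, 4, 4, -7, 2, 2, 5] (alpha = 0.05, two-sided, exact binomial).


Step 1: Discard zero differences. Original n = 12; n_eff = number of nonzero differences = 12.
Nonzero differences (with sign): +4, -1, +1, -1, +5, +9, +4, +4, -7, +2, +2, +5
Step 2: Count signs: positive = 9, negative = 3.
Step 3: Under H0: P(positive) = 0.5, so the number of positives S ~ Bin(12, 0.5).
Step 4: Two-sided exact p-value = sum of Bin(12,0.5) probabilities at or below the observed probability = 0.145996.
Step 5: alpha = 0.05. fail to reject H0.

n_eff = 12, pos = 9, neg = 3, p = 0.145996, fail to reject H0.


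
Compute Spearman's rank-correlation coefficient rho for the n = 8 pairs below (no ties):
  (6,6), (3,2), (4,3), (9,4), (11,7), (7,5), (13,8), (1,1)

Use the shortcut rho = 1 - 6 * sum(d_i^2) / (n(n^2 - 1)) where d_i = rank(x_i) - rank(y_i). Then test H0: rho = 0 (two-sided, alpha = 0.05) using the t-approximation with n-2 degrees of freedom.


Step 1: Rank x and y separately (midranks; no ties here).
rank(x): 6->4, 3->2, 4->3, 9->6, 11->7, 7->5, 13->8, 1->1
rank(y): 6->6, 2->2, 3->3, 4->4, 7->7, 5->5, 8->8, 1->1
Step 2: d_i = R_x(i) - R_y(i); compute d_i^2.
  (4-6)^2=4, (2-2)^2=0, (3-3)^2=0, (6-4)^2=4, (7-7)^2=0, (5-5)^2=0, (8-8)^2=0, (1-1)^2=0
sum(d^2) = 8.
Step 3: rho = 1 - 6*8 / (8*(8^2 - 1)) = 1 - 48/504 = 0.904762.
Step 4: Under H0, t = rho * sqrt((n-2)/(1-rho^2)) = 5.2034 ~ t(6).
Step 5: Two-sided p-value from the t-distribution with 6 df = 0.002008.
Step 6: alpha = 0.05. reject H0.

rho = 0.9048, p = 0.002008, reject H0 at alpha = 0.05.


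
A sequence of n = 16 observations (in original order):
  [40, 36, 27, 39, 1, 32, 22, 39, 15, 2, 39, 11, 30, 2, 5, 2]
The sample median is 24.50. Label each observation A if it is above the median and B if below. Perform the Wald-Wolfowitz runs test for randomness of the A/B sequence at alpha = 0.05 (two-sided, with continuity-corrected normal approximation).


Step 1: Compute median = 24.50; label A = above, B = below.
Labels in order: AAAABABABBABABBB  (n_A = 8, n_B = 8)
Step 2: Count runs R = 10.
Step 3: Under H0 (random ordering), E[R] = 2*n_A*n_B/(n_A+n_B) + 1 = 2*8*8/16 + 1 = 9.0000.
        Var[R] = 2*n_A*n_B*(2*n_A*n_B - n_A - n_B) / ((n_A+n_B)^2 * (n_A+n_B-1)) = 14336/3840 = 3.7333.
        SD[R] = 1.9322.
Step 4: Continuity-corrected z = (R - 0.5 - E[R]) / SD[R] = (10 - 0.5 - 9.0000) / 1.9322 = 0.2588.
Step 5: Two-sided p-value via normal approximation = 2*(1 - Phi(|z|)) = 0.795809.
Step 6: alpha = 0.05. fail to reject H0.

R = 10, z = 0.2588, p = 0.795809, fail to reject H0.
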